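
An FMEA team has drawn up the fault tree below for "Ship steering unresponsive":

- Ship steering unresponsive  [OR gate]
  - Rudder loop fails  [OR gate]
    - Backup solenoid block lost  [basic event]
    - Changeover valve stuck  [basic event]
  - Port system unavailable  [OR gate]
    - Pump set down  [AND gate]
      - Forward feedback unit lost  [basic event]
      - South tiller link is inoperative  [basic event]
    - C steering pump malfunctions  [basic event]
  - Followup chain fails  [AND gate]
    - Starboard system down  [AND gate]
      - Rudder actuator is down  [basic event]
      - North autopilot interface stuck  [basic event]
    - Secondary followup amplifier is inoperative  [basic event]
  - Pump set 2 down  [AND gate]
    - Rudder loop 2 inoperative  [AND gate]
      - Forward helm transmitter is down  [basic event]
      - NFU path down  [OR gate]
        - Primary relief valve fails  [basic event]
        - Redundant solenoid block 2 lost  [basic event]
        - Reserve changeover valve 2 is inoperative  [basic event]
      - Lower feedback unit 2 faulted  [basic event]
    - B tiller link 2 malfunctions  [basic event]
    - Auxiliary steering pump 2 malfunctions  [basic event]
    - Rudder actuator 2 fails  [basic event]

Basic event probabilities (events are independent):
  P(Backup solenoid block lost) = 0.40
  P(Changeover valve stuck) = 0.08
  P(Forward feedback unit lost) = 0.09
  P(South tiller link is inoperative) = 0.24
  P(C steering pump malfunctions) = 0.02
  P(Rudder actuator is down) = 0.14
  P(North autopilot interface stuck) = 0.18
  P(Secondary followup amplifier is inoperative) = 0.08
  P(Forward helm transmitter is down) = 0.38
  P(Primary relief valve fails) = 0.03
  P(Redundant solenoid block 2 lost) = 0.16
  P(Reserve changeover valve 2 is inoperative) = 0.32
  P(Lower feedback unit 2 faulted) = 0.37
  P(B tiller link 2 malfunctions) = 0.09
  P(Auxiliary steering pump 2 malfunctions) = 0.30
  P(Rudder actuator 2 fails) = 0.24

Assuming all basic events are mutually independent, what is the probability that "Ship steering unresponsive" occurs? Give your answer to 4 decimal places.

0.4720

P(Rudder loop fails) [OR] = 1 − (1−0.40) × (1−0.08) = 0.448000
P(Pump set down) [AND] = 0.09 × 0.24 = 0.021600
P(Port system unavailable) [OR] = 1 − (1−0.021600) × (1−0.02) = 0.041168
P(Starboard system down) [AND] = 0.14 × 0.18 = 0.025200
P(Followup chain fails) [AND] = 0.025200 × 0.08 = 0.002016
P(NFU path down) [OR] = 1 − (1−0.03) × (1−0.16) × (1−0.32) = 0.445936
P(Rudder loop 2 inoperative) [AND] = 0.38 × 0.445936 × 0.37 = 0.062699
P(Pump set 2 down) [AND] = 0.062699 × 0.09 × 0.30 × 0.24 = 0.000406
P(Ship steering unresponsive) [OR] = 1 − (1−0.448000) × (1−0.041168) × (1−0.002016) × (1−0.000406) = 0.472006
Rounded to 4 decimal places: P(Ship steering unresponsive) ≈ 0.4720.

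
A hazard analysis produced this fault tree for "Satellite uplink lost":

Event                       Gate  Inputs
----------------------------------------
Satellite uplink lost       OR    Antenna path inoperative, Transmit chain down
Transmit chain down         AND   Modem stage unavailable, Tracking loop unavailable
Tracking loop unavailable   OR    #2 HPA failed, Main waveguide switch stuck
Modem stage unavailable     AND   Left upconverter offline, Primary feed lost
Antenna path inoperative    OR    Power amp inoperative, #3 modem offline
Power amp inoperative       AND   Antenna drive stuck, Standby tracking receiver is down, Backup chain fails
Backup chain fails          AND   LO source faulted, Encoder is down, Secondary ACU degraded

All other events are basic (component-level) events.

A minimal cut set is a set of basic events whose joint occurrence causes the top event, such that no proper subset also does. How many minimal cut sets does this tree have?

Backup chain fails [AND]: one cut set from each child combined → 1 × 1 × 1 = 1 cut set(s).
Power amp inoperative [AND]: one cut set from each child combined → 1 × 1 × 1 = 1 cut set(s).
Antenna path inoperative [OR]: union of children's cut sets → 2 cut set(s).
Modem stage unavailable [AND]: one cut set from each child combined → 1 × 1 = 1 cut set(s).
Tracking loop unavailable [OR]: union of children's cut sets → 2 cut set(s).
Transmit chain down [AND]: one cut set from each child combined → 1 × 2 = 2 cut set(s).
Satellite uplink lost [OR]: union of children's cut sets → 4 cut set(s).
Minimal cut sets: {Antenna drive stuck, Encoder is down, LO source faulted, Secondary ACU degraded, Standby tracking receiver is down}; {#3 modem offline}; {#2 HPA failed, Left upconverter offline, Primary feed lost}; {Left upconverter offline, Main waveguide switch stuck, Primary feed lost}.

4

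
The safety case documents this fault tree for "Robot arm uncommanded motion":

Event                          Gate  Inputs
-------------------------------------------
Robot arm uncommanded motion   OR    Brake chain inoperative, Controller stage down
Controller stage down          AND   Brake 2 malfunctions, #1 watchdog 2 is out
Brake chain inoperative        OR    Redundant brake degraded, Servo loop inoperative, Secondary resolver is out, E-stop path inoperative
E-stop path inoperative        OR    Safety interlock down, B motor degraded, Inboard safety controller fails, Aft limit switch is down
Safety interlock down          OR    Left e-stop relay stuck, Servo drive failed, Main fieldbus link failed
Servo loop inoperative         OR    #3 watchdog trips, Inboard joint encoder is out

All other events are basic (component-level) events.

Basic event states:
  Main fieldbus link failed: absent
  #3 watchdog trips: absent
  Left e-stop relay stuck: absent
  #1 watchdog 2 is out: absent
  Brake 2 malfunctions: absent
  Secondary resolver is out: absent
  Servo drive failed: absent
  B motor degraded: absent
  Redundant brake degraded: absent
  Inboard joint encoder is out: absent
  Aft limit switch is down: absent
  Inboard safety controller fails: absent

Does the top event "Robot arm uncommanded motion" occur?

No

Servo loop inoperative [OR]: #3 watchdog trips=not, Inboard joint encoder is out=not → no input occurs → does not occur.
Safety interlock down [OR]: Left e-stop relay stuck=not, Servo drive failed=not, Main fieldbus link failed=not → no input occurs → does not occur.
E-stop path inoperative [OR]: Safety interlock down=not, B motor degraded=not, Inboard safety controller fails=not, Aft limit switch is down=not → no input occurs → does not occur.
Brake chain inoperative [OR]: Redundant brake degraded=not, Servo loop inoperative=not, Secondary resolver is out=not, E-stop path inoperative=not → no input occurs → does not occur.
Controller stage down [AND]: Brake 2 malfunctions=not, #1 watchdog 2 is out=not → not all inputs occur → does not occur.
Robot arm uncommanded motion [OR]: Brake chain inoperative=not, Controller stage down=not → no input occurs → does not occur.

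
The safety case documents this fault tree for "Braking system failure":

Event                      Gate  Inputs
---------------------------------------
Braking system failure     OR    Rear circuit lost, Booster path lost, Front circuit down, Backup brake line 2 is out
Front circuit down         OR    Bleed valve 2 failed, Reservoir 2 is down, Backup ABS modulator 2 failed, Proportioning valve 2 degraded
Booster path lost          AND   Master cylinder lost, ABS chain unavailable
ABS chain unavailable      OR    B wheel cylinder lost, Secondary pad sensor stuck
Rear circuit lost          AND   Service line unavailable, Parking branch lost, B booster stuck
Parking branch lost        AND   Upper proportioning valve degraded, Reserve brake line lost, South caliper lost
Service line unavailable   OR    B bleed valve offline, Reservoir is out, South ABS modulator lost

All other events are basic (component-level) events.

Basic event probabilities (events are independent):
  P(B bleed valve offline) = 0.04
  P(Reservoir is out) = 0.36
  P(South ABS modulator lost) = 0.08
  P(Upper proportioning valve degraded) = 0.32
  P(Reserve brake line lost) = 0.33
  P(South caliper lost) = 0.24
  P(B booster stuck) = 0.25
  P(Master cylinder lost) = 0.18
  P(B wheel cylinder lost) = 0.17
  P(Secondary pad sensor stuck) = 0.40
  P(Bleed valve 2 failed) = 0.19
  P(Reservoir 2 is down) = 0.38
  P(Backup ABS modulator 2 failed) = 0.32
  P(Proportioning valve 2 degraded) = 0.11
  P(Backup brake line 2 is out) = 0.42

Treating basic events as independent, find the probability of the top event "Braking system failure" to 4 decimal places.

0.8401

P(Service line unavailable) [OR] = 1 − (1−0.04) × (1−0.36) × (1−0.08) = 0.434752
P(Parking branch lost) [AND] = 0.32 × 0.33 × 0.24 = 0.025344
P(Rear circuit lost) [AND] = 0.434752 × 0.025344 × 0.25 = 0.002755
P(ABS chain unavailable) [OR] = 1 − (1−0.17) × (1−0.40) = 0.502000
P(Booster path lost) [AND] = 0.18 × 0.502000 = 0.090360
P(Front circuit down) [OR] = 1 − (1−0.19) × (1−0.38) × (1−0.32) × (1−0.11) = 0.696069
P(Braking system failure) [OR] = 1 − (1−0.002755) × (1−0.090360) × (1−0.696069) × (1−0.42) = 0.840090
Rounded to 4 decimal places: P(Braking system failure) ≈ 0.8401.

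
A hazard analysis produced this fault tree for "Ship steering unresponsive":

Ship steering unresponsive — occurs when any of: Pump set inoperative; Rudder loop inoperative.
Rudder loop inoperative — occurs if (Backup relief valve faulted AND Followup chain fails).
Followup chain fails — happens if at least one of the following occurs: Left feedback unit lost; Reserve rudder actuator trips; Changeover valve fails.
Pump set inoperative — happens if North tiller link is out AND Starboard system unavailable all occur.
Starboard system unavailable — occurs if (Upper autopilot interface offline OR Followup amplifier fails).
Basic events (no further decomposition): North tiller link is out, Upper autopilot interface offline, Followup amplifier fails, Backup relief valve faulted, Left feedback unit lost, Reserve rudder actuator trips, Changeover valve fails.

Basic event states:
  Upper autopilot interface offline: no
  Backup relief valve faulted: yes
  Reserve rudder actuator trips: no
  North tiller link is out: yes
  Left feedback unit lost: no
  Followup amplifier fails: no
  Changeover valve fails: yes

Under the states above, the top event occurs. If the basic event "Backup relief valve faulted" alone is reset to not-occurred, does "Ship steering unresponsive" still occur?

No

Counterfactual: set "Backup relief valve faulted" to not occurred.
Starboard system unavailable [OR]: Upper autopilot interface offline=not, Followup amplifier fails=not → no input occurs → does not occur.
Pump set inoperative [AND]: North tiller link is out=occurs, Starboard system unavailable=not → not all inputs occur → does not occur.
Followup chain fails [OR]: Left feedback unit lost=not, Reserve rudder actuator trips=not, Changeover valve fails=occurs → at least one input occurs → occurs.
Rudder loop inoperative [AND]: Backup relief valve faulted=not, Followup chain fails=occurs → not all inputs occur → does not occur.
Ship steering unresponsive [OR]: Pump set inoperative=not, Rudder loop inoperative=not → no input occurs → does not occur.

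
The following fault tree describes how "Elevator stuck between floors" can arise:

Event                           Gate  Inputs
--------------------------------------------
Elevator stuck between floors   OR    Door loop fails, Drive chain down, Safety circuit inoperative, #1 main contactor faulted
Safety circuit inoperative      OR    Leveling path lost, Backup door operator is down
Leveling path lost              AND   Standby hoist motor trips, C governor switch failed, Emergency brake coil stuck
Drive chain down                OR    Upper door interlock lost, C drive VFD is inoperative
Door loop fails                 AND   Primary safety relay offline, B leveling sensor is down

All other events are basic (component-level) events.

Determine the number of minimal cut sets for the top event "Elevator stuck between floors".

6

Door loop fails [AND]: one cut set from each child combined → 1 × 1 = 1 cut set(s).
Drive chain down [OR]: union of children's cut sets → 2 cut set(s).
Leveling path lost [AND]: one cut set from each child combined → 1 × 1 × 1 = 1 cut set(s).
Safety circuit inoperative [OR]: union of children's cut sets → 2 cut set(s).
Elevator stuck between floors [OR]: union of children's cut sets → 6 cut set(s).
Minimal cut sets: {B leveling sensor is down, Primary safety relay offline}; {Upper door interlock lost}; {C drive VFD is inoperative}; {C governor switch failed, Emergency brake coil stuck, Standby hoist motor trips}; {Backup door operator is down}; {#1 main contactor faulted}.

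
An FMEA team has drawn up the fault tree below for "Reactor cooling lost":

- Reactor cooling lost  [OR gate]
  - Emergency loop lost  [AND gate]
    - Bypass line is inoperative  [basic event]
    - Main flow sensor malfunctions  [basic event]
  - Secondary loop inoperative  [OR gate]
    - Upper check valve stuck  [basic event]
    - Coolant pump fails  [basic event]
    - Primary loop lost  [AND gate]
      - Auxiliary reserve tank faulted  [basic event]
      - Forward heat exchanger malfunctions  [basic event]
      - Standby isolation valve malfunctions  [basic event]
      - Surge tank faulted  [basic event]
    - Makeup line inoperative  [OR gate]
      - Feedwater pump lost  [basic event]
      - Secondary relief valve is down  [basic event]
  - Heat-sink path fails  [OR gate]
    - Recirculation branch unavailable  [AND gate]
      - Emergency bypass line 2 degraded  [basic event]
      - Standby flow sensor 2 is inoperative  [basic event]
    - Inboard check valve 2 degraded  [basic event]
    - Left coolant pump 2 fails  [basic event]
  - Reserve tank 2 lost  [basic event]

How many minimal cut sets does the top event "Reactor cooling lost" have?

Emergency loop lost [AND]: one cut set from each child combined → 1 × 1 = 1 cut set(s).
Primary loop lost [AND]: one cut set from each child combined → 1 × 1 × 1 × 1 = 1 cut set(s).
Makeup line inoperative [OR]: union of children's cut sets → 2 cut set(s).
Secondary loop inoperative [OR]: union of children's cut sets → 5 cut set(s).
Recirculation branch unavailable [AND]: one cut set from each child combined → 1 × 1 = 1 cut set(s).
Heat-sink path fails [OR]: union of children's cut sets → 3 cut set(s).
Reactor cooling lost [OR]: union of children's cut sets → 10 cut set(s).
Minimal cut sets: {Bypass line is inoperative, Main flow sensor malfunctions}; {Upper check valve stuck}; {Coolant pump fails}; {Auxiliary reserve tank faulted, Forward heat exchanger malfunctions, Standby isolation valve malfunctions, Surge tank faulted}; {Feedwater pump lost}; {Secondary relief valve is down}; {Emergency bypass line 2 degraded, Standby flow sensor 2 is inoperative}; {Inboard check valve 2 degraded}; {Left coolant pump 2 fails}; {Reserve tank 2 lost}.

10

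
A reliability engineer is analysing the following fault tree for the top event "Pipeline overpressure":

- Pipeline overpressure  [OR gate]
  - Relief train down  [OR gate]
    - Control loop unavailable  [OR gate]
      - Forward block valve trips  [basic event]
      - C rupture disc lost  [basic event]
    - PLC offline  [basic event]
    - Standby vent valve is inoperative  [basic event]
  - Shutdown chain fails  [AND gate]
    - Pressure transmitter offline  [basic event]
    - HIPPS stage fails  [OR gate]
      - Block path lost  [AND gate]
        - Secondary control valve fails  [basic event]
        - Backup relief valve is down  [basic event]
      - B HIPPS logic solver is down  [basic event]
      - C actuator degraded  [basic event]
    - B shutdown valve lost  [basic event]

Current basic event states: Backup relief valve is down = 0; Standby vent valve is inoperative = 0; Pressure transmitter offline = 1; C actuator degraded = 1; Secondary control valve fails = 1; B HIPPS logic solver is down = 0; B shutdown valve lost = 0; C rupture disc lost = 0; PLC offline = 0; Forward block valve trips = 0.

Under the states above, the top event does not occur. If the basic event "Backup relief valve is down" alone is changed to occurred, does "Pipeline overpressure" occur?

Counterfactual: set "Backup relief valve is down" to occurred.
Control loop unavailable [OR]: Forward block valve trips=not, C rupture disc lost=not → no input occurs → does not occur.
Relief train down [OR]: Control loop unavailable=not, PLC offline=not, Standby vent valve is inoperative=not → no input occurs → does not occur.
Block path lost [AND]: Secondary control valve fails=occurs, Backup relief valve is down=occurs → all inputs occur → occurs.
HIPPS stage fails [OR]: Block path lost=occurs, B HIPPS logic solver is down=not, C actuator degraded=occurs → at least one input occurs → occurs.
Shutdown chain fails [AND]: Pressure transmitter offline=occurs, HIPPS stage fails=occurs, B shutdown valve lost=not → not all inputs occur → does not occur.
Pipeline overpressure [OR]: Relief train down=not, Shutdown chain fails=not → no input occurs → does not occur.

No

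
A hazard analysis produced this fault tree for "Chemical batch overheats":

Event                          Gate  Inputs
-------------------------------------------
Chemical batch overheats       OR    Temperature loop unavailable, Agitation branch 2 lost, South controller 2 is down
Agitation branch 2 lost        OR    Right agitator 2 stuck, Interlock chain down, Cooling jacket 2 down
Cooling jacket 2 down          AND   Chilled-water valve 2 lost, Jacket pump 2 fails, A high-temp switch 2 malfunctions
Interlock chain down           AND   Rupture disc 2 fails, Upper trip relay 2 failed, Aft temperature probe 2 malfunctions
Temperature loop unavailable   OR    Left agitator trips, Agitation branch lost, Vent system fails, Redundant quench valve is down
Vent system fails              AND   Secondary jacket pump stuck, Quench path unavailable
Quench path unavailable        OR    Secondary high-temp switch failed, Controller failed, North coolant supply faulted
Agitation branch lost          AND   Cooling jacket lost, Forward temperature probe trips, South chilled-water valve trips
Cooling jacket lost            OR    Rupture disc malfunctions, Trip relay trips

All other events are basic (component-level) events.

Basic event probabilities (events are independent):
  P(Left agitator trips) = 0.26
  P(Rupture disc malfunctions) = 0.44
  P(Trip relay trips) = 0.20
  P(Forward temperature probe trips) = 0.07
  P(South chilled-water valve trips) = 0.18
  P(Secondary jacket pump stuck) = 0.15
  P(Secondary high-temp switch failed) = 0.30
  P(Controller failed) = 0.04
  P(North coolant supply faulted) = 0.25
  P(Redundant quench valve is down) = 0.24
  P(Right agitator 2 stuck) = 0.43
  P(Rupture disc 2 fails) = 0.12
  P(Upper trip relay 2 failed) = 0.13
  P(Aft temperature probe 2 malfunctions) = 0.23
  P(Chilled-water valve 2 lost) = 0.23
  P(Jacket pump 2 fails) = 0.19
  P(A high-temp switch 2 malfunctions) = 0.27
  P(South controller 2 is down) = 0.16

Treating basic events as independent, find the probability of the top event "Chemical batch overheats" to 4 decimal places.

0.7563

P(Cooling jacket lost) [OR] = 1 − (1−0.44) × (1−0.20) = 0.552000
P(Agitation branch lost) [AND] = 0.552000 × 0.07 × 0.18 = 0.006955
P(Quench path unavailable) [OR] = 1 − (1−0.30) × (1−0.04) × (1−0.25) = 0.496000
P(Vent system fails) [AND] = 0.15 × 0.496000 = 0.074400
P(Temperature loop unavailable) [OR] = 1 − (1−0.26) × (1−0.006955) × (1−0.074400) × (1−0.24) = 0.483063
P(Interlock chain down) [AND] = 0.12 × 0.13 × 0.23 = 0.003588
P(Cooling jacket 2 down) [AND] = 0.23 × 0.19 × 0.27 = 0.011799
P(Agitation branch 2 lost) [OR] = 1 − (1−0.43) × (1−0.003588) × (1−0.011799) = 0.438746
P(Chemical batch overheats) [OR] = 1 − (1−0.483063) × (1−0.438746) × (1−0.16) = 0.756288
Rounded to 4 decimal places: P(Chemical batch overheats) ≈ 0.7563.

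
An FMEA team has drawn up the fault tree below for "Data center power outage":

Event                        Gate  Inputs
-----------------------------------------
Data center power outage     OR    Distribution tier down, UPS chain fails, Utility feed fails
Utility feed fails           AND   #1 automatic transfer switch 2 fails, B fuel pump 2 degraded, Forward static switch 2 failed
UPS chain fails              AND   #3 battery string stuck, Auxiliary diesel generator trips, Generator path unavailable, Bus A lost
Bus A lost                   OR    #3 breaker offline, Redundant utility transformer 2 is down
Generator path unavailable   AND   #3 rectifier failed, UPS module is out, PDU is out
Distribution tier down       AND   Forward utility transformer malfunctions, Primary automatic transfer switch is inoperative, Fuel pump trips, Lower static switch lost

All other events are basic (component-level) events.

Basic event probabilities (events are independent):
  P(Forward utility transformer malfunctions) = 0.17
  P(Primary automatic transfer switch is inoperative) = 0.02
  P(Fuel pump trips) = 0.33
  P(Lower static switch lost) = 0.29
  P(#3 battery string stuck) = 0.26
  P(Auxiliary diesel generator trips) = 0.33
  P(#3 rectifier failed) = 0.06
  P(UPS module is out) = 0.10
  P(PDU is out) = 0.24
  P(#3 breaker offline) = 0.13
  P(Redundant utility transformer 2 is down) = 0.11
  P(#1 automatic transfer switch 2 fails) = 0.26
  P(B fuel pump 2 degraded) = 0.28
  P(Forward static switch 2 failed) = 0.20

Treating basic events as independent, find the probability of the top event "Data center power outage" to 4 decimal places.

0.0149

P(Distribution tier down) [AND] = 0.17 × 0.02 × 0.33 × 0.29 = 0.000325
P(Generator path unavailable) [AND] = 0.06 × 0.10 × 0.24 = 0.001440
P(Bus A lost) [OR] = 1 − (1−0.13) × (1−0.11) = 0.225700
P(UPS chain fails) [AND] = 0.26 × 0.33 × 0.001440 × 0.225700 = 0.000028
P(Utility feed fails) [AND] = 0.26 × 0.28 × 0.20 = 0.014560
P(Data center power outage) [OR] = 1 − (1−0.000325) × (1−0.000028) × (1−0.014560) = 0.014908
Rounded to 4 decimal places: P(Data center power outage) ≈ 0.0149.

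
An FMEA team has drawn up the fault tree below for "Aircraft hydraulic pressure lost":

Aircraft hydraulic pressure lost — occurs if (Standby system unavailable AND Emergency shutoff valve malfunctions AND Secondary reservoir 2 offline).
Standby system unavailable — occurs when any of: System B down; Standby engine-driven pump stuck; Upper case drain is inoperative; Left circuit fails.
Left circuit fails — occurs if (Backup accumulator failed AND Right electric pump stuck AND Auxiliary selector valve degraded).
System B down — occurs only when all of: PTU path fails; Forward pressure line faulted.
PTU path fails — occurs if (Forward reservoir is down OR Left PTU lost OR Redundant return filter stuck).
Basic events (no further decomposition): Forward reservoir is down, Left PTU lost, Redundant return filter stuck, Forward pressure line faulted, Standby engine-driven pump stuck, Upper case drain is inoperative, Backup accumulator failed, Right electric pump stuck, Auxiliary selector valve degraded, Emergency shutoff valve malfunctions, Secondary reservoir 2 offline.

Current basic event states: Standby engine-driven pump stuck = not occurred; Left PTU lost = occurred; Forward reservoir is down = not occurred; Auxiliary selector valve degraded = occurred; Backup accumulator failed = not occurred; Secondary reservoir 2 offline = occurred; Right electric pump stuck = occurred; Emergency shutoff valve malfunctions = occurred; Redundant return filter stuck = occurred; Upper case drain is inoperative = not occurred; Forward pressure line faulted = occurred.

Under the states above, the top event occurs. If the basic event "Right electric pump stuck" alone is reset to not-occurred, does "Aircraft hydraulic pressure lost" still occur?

Counterfactual: set "Right electric pump stuck" to not occurred.
PTU path fails [OR]: Forward reservoir is down=not, Left PTU lost=occurs, Redundant return filter stuck=occurs → at least one input occurs → occurs.
System B down [AND]: PTU path fails=occurs, Forward pressure line faulted=occurs → all inputs occur → occurs.
Left circuit fails [AND]: Backup accumulator failed=not, Right electric pump stuck=not, Auxiliary selector valve degraded=occurs → not all inputs occur → does not occur.
Standby system unavailable [OR]: System B down=occurs, Standby engine-driven pump stuck=not, Upper case drain is inoperative=not, Left circuit fails=not → at least one input occurs → occurs.
Aircraft hydraulic pressure lost [AND]: Standby system unavailable=occurs, Emergency shutoff valve malfunctions=occurs, Secondary reservoir 2 offline=occurs → all inputs occur → occurs.

Yes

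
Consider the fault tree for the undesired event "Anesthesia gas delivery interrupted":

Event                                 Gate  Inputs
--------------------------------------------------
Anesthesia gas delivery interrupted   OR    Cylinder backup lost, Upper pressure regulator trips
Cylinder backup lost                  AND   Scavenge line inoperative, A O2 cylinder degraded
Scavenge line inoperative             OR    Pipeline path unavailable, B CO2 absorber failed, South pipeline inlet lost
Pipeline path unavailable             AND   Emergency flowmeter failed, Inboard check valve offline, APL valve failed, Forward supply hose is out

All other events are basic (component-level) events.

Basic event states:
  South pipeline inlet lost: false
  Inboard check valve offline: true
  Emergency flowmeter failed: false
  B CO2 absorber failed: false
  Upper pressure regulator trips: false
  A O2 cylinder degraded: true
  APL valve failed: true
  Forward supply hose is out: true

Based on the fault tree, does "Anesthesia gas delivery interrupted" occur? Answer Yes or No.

No

Pipeline path unavailable [AND]: Emergency flowmeter failed=not, Inboard check valve offline=occurs, APL valve failed=occurs, Forward supply hose is out=occurs → not all inputs occur → does not occur.
Scavenge line inoperative [OR]: Pipeline path unavailable=not, B CO2 absorber failed=not, South pipeline inlet lost=not → no input occurs → does not occur.
Cylinder backup lost [AND]: Scavenge line inoperative=not, A O2 cylinder degraded=occurs → not all inputs occur → does not occur.
Anesthesia gas delivery interrupted [OR]: Cylinder backup lost=not, Upper pressure regulator trips=not → no input occurs → does not occur.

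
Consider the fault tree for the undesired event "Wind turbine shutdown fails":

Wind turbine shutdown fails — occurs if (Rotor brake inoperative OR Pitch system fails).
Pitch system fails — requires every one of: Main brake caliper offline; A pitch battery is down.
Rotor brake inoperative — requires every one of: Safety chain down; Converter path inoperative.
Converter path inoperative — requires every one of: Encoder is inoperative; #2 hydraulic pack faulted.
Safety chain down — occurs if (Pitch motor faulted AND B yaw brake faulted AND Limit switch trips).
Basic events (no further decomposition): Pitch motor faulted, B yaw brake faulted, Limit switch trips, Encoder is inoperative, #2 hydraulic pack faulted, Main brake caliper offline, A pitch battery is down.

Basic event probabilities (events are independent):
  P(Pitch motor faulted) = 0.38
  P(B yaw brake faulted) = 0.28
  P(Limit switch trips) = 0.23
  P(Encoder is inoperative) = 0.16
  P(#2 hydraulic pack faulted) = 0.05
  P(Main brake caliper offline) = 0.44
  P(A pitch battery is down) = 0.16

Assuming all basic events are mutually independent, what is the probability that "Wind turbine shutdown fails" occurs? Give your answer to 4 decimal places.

P(Safety chain down) [AND] = 0.38 × 0.28 × 0.23 = 0.024472
P(Converter path inoperative) [AND] = 0.16 × 0.05 = 0.008000
P(Rotor brake inoperative) [AND] = 0.024472 × 0.008000 = 0.000196
P(Pitch system fails) [AND] = 0.44 × 0.16 = 0.070400
P(Wind turbine shutdown fails) [OR] = 1 − (1−0.000196) × (1−0.070400) = 0.070582
Rounded to 4 decimal places: P(Wind turbine shutdown fails) ≈ 0.0706.

0.0706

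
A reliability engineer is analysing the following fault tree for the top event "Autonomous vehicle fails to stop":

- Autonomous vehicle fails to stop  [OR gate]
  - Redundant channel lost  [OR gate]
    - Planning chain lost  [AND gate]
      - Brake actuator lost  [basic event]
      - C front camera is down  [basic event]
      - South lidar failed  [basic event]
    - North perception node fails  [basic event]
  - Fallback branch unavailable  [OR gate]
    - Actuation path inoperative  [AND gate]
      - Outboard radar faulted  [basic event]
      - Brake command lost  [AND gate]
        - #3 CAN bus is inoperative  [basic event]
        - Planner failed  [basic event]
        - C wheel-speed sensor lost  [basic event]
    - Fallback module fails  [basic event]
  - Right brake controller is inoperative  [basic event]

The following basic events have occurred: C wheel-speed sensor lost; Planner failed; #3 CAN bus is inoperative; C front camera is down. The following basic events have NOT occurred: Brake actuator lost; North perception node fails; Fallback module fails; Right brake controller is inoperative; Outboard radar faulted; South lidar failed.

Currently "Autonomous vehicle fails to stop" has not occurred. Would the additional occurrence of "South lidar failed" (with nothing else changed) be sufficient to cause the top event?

No

Counterfactual: set "South lidar failed" to occurred.
Planning chain lost [AND]: Brake actuator lost=not, C front camera is down=occurs, South lidar failed=occurs → not all inputs occur → does not occur.
Redundant channel lost [OR]: Planning chain lost=not, North perception node fails=not → no input occurs → does not occur.
Brake command lost [AND]: #3 CAN bus is inoperative=occurs, Planner failed=occurs, C wheel-speed sensor lost=occurs → all inputs occur → occurs.
Actuation path inoperative [AND]: Outboard radar faulted=not, Brake command lost=occurs → not all inputs occur → does not occur.
Fallback branch unavailable [OR]: Actuation path inoperative=not, Fallback module fails=not → no input occurs → does not occur.
Autonomous vehicle fails to stop [OR]: Redundant channel lost=not, Fallback branch unavailable=not, Right brake controller is inoperative=not → no input occurs → does not occur.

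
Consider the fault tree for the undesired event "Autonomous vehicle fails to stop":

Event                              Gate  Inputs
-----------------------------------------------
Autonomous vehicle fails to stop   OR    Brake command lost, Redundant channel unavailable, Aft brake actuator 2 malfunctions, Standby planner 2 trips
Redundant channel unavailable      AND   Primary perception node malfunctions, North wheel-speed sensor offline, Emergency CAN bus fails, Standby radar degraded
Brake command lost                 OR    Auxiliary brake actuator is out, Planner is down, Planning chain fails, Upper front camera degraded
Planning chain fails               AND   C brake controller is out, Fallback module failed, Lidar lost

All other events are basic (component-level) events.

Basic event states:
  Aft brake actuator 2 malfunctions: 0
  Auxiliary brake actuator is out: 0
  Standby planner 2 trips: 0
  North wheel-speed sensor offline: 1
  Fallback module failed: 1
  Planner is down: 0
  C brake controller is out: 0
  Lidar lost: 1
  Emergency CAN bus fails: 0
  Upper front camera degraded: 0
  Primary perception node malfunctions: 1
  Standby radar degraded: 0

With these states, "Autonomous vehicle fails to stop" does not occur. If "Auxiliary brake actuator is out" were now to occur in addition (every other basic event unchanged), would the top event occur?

Counterfactual: set "Auxiliary brake actuator is out" to occurred.
Planning chain fails [AND]: C brake controller is out=not, Fallback module failed=occurs, Lidar lost=occurs → not all inputs occur → does not occur.
Brake command lost [OR]: Auxiliary brake actuator is out=occurs, Planner is down=not, Planning chain fails=not, Upper front camera degraded=not → at least one input occurs → occurs.
Redundant channel unavailable [AND]: Primary perception node malfunctions=occurs, North wheel-speed sensor offline=occurs, Emergency CAN bus fails=not, Standby radar degraded=not → not all inputs occur → does not occur.
Autonomous vehicle fails to stop [OR]: Brake command lost=occurs, Redundant channel unavailable=not, Aft brake actuator 2 malfunctions=not, Standby planner 2 trips=not → at least one input occurs → occurs.

Yes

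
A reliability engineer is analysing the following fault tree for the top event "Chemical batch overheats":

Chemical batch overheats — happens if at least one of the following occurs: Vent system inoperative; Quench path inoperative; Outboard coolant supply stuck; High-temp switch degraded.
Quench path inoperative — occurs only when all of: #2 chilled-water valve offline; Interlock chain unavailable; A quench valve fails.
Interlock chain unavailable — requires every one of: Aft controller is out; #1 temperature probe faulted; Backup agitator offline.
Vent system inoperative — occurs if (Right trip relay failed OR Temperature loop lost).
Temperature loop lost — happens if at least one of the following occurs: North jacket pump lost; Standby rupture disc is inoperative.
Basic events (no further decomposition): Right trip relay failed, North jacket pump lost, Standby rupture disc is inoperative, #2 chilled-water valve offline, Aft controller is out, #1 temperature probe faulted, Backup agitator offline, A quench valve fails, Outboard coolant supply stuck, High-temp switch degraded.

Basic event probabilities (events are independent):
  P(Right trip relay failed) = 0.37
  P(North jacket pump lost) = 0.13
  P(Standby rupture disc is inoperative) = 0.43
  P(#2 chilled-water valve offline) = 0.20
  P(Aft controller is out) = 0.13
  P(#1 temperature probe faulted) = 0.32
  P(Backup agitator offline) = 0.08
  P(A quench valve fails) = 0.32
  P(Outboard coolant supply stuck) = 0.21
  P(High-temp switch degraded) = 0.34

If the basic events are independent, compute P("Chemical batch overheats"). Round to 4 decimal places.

0.8371

P(Temperature loop lost) [OR] = 1 − (1−0.13) × (1−0.43) = 0.504100
P(Vent system inoperative) [OR] = 1 − (1−0.37) × (1−0.504100) = 0.687583
P(Interlock chain unavailable) [AND] = 0.13 × 0.32 × 0.08 = 0.003328
P(Quench path inoperative) [AND] = 0.20 × 0.003328 × 0.32 = 0.000213
P(Chemical batch overheats) [OR] = 1 − (1−0.687583) × (1−0.000213) × (1−0.21) × (1−0.34) = 0.837140
Rounded to 4 decimal places: P(Chemical batch overheats) ≈ 0.8371.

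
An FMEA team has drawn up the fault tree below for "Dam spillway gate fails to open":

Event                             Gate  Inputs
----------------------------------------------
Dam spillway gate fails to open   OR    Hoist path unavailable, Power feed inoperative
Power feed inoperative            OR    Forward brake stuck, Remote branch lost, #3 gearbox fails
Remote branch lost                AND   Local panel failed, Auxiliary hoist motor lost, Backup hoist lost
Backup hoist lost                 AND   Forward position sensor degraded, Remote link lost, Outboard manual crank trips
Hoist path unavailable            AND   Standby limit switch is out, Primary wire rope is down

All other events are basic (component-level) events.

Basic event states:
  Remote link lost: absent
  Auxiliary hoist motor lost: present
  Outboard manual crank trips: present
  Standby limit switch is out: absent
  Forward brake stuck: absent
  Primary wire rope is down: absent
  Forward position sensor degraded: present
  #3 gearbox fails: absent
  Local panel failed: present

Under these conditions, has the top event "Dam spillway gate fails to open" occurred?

No

Hoist path unavailable [AND]: Standby limit switch is out=not, Primary wire rope is down=not → not all inputs occur → does not occur.
Backup hoist lost [AND]: Forward position sensor degraded=occurs, Remote link lost=not, Outboard manual crank trips=occurs → not all inputs occur → does not occur.
Remote branch lost [AND]: Local panel failed=occurs, Auxiliary hoist motor lost=occurs, Backup hoist lost=not → not all inputs occur → does not occur.
Power feed inoperative [OR]: Forward brake stuck=not, Remote branch lost=not, #3 gearbox fails=not → no input occurs → does not occur.
Dam spillway gate fails to open [OR]: Hoist path unavailable=not, Power feed inoperative=not → no input occurs → does not occur.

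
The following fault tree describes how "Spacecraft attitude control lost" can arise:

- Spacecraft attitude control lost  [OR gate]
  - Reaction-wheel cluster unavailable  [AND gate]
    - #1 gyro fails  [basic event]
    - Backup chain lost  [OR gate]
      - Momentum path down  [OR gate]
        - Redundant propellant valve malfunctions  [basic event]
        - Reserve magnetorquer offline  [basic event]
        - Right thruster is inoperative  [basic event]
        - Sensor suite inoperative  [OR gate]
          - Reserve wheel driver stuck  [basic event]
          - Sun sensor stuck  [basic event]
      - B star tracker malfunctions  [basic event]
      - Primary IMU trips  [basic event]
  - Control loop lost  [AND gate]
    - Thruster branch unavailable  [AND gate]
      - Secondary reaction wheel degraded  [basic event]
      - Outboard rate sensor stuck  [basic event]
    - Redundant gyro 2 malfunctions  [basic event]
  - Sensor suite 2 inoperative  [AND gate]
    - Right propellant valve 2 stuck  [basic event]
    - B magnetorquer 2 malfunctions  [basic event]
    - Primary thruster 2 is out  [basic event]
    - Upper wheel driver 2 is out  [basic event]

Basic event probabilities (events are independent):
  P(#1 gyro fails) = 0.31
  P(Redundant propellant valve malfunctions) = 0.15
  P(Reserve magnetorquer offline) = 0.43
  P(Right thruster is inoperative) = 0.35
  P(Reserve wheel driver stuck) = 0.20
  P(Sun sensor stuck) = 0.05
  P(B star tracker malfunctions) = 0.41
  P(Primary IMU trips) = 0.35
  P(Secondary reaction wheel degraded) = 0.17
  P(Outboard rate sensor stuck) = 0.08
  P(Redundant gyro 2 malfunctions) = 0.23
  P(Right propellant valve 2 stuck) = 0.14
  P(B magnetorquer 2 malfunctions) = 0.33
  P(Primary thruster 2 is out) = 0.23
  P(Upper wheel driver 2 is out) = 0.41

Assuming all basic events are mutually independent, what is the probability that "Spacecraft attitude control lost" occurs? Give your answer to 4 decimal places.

P(Sensor suite inoperative) [OR] = 1 − (1−0.20) × (1−0.05) = 0.240000
P(Momentum path down) [OR] = 1 − (1−0.15) × (1−0.43) × (1−0.35) × (1−0.240000) = 0.760657
P(Backup chain lost) [OR] = 1 − (1−0.760657) × (1−0.41) × (1−0.35) = 0.908212
P(Reaction-wheel cluster unavailable) [AND] = 0.31 × 0.908212 = 0.281546
P(Thruster branch unavailable) [AND] = 0.17 × 0.08 = 0.013600
P(Control loop lost) [AND] = 0.013600 × 0.23 = 0.003128
P(Sensor suite 2 inoperative) [AND] = 0.14 × 0.33 × 0.23 × 0.41 = 0.004357
P(Spacecraft attitude control lost) [OR] = 1 − (1−0.281546) × (1−0.003128) × (1−0.004357) = 0.286914
Rounded to 4 decimal places: P(Spacecraft attitude control lost) ≈ 0.2869.

0.2869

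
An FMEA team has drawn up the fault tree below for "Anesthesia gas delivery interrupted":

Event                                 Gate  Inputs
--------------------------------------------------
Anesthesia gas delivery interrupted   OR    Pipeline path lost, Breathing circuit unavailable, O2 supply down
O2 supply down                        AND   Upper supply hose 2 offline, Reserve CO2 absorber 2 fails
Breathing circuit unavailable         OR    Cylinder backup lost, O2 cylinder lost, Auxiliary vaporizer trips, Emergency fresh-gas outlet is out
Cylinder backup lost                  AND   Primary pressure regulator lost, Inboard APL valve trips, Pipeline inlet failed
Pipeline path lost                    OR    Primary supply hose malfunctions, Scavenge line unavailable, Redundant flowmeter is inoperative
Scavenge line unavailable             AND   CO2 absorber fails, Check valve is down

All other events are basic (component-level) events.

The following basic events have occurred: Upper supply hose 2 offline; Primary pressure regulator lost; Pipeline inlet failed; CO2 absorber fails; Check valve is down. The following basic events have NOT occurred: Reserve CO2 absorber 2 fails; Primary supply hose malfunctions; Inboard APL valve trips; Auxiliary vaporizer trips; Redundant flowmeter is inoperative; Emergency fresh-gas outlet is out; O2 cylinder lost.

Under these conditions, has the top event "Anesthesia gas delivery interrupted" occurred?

Yes

Scavenge line unavailable [AND]: CO2 absorber fails=occurs, Check valve is down=occurs → all inputs occur → occurs.
Pipeline path lost [OR]: Primary supply hose malfunctions=not, Scavenge line unavailable=occurs, Redundant flowmeter is inoperative=not → at least one input occurs → occurs.
Cylinder backup lost [AND]: Primary pressure regulator lost=occurs, Inboard APL valve trips=not, Pipeline inlet failed=occurs → not all inputs occur → does not occur.
Breathing circuit unavailable [OR]: Cylinder backup lost=not, O2 cylinder lost=not, Auxiliary vaporizer trips=not, Emergency fresh-gas outlet is out=not → no input occurs → does not occur.
O2 supply down [AND]: Upper supply hose 2 offline=occurs, Reserve CO2 absorber 2 fails=not → not all inputs occur → does not occur.
Anesthesia gas delivery interrupted [OR]: Pipeline path lost=occurs, Breathing circuit unavailable=not, O2 supply down=not → at least one input occurs → occurs.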